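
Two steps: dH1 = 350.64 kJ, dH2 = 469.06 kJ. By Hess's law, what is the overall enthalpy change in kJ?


Hess's law: enthalpy is a state function, so add the step enthalpies.
dH_total = dH1 + dH2 = 350.64 + (469.06)
dH_total = 819.7 kJ:

819.70 kJ


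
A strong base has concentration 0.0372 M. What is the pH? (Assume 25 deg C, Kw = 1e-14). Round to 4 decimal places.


A strong base dissociates completely, so [OH-] equals the given concentration.
pOH = -log10([OH-]) = -log10(0.0372) = 1.429457
pH = 14 - pOH = 14 - 1.429457
pH = 12.570543, rounded to 4 dp:

12.5705


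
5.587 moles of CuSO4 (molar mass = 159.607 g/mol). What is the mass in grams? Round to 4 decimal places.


mass = n * M
mass = 5.587 * 159.607
mass = 891.724309 g, rounded to 4 dp:

891.7243 g


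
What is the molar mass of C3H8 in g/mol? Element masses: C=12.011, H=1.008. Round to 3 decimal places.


M = sum(count * atomic_mass) over atoms.
M = 3*12.011 + 8*1.008
M = 36.033 + 8.064
M = 44.097 g/mol, rounded to 3 dp:

44.097 g/mol


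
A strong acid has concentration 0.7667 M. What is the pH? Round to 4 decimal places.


A strong acid dissociates completely, so [H+] equals the given concentration.
pH = -log10([H+]) = -log10(0.7667)
pH = 0.11537454, rounded to 4 dp:

0.1154


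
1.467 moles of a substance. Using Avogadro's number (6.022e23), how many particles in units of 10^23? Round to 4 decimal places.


N = n * NA, then divide by 1e23 for the requested units.
N / 1e23 = n * 6.022
N / 1e23 = 1.467 * 6.022
N / 1e23 = 8.834274, rounded to 4 dp:

8.8343


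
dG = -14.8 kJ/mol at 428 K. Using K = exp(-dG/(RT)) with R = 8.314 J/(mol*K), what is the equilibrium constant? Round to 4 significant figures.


dG is in kJ/mol; multiply by 1000 to match R in J/(mol*K).
RT = 8.314 * 428 = 3558.392 J/mol
exponent = -dG*1000 / (RT) = -(-14.8*1000) / 3558.392 = 4.15918201
K = exp(4.15918201)
K = 64.019134, rounded to 4 significant figures:

64.02


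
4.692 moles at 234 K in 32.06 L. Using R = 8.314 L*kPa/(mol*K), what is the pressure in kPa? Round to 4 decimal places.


PV = nRT, solve for P = nRT / V.
nRT = 4.692 * 8.314 * 234 = 9128.1734
P = 9128.1734 / 32.06
P = 284.72156581 kPa, rounded to 4 dp:

284.7216 kPa


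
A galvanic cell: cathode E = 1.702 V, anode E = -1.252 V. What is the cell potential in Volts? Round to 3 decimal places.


Standard cell potential: E_cell = E_cathode - E_anode.
E_cell = 1.702 - (-1.252)
E_cell = 2.954 V, rounded to 3 dp:

2.954 V


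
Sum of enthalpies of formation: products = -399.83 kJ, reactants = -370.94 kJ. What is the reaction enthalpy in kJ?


dH_rxn = sum(dH_f products) - sum(dH_f reactants)
dH_rxn = -399.83 - (-370.94)
dH_rxn = -28.89 kJ:

-28.89 kJ


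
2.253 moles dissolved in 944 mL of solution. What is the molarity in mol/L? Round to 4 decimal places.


Convert volume to liters: V_L = V_mL / 1000.
V_L = 944 / 1000 = 0.944 L
M = n / V_L = 2.253 / 0.944
M = 2.38665254 mol/L, rounded to 4 dp:

2.3867 mol/L


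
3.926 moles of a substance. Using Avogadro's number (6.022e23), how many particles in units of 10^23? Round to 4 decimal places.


N = n * NA, then divide by 1e23 for the requested units.
N / 1e23 = n * 6.022
N / 1e23 = 3.926 * 6.022
N / 1e23 = 23.642372, rounded to 4 dp:

23.6424


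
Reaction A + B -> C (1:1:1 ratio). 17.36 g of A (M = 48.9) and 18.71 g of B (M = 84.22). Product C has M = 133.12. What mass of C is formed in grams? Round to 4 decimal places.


Find moles of each reactant; the smaller value is the limiting reagent in a 1:1:1 reaction, so moles_C equals moles of the limiter.
n_A = mass_A / M_A = 17.36 / 48.9 = 0.35501 mol
n_B = mass_B / M_B = 18.71 / 84.22 = 0.222156 mol
Limiting reagent: B (smaller), n_limiting = 0.222156 mol
mass_C = n_limiting * M_C = 0.222156 * 133.12
mass_C = 29.57340672 g, rounded to 4 dp:

29.5734 g


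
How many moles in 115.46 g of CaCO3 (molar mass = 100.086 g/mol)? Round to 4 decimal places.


n = mass / M
n = 115.46 / 100.086
n = 1.1536079 mol, rounded to 4 dp:

1.1536 mol


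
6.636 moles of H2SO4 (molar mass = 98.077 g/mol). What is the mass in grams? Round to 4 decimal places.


mass = n * M
mass = 6.636 * 98.077
mass = 650.838972 g, rounded to 4 dp:

650.8390 g


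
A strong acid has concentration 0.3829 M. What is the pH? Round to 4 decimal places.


A strong acid dissociates completely, so [H+] equals the given concentration.
pH = -log10([H+]) = -log10(0.3829)
pH = 0.41691463, rounded to 4 dp:

0.4169


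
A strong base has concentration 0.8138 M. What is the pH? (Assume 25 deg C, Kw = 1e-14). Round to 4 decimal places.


A strong base dissociates completely, so [OH-] equals the given concentration.
pOH = -log10([OH-]) = -log10(0.8138) = 0.089482
pH = 14 - pOH = 14 - 0.089482
pH = 13.910518, rounded to 4 dp:

13.9105


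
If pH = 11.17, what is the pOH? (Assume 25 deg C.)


At 25 deg C, pH + pOH = 14.
pOH = 14 - pH = 14 - 11.17
pOH = 2.83:

2.83


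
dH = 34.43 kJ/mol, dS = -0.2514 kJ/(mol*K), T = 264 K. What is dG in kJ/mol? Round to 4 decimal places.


Gibbs: dG = dH - T*dS (consistent units, dS already in kJ/(mol*K)).
T*dS = 264 * -0.2514 = -66.3696
dG = 34.43 - (-66.3696)
dG = 100.7996 kJ/mol, rounded to 4 dp:

100.7996 kJ/mol


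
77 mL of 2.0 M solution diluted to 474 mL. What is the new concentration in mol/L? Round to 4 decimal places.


Dilution: M1*V1 = M2*V2, solve for M2.
M2 = M1*V1 / V2
M2 = 2.0 * 77 / 474
M2 = 154.0 / 474
M2 = 0.32489451 mol/L, rounded to 4 dp:

0.3249 mol/L


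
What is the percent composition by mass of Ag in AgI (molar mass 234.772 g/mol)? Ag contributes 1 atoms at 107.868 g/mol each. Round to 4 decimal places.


pct = 100 * (n_elem * M_elem) / M_total
mass_contribution = 1 * 107.868 = 107.868 g/mol
pct = 100 * 107.868 / 234.772
pct = 45.94585385 %, rounded to 4 dp:

45.9459 %


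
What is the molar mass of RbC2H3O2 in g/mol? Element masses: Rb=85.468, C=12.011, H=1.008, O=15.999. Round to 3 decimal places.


M = sum(count * atomic_mass) over atoms.
M = 1*85.468 + 2*12.011 + 3*1.008 + 2*15.999
M = 85.468 + 24.022 + 3.024 + 31.998
M = 144.512 g/mol, rounded to 3 dp:

144.512 g/mol


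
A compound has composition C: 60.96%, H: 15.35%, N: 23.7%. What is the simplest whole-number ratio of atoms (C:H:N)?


Assume 100 g of compound, divide each mass% by atomic mass to get moles, then normalize by the smallest to get a raw atom ratio.
Moles per 100 g: C: 60.96/12.011 = 5.0753, H: 15.35/1.008 = 15.2282, N: 23.7/14.007 = 1.692
Raw ratio (divide by min = 1.692): C: 3.0, H: 9.0, N: 1.0
Multiply by 1 to clear fractions: C: 3.0 ~= 3, H: 9.0 ~= 9, N: 1.0 ~= 1
Reduce by GCD to get the simplest whole-number ratio:

3:9:1


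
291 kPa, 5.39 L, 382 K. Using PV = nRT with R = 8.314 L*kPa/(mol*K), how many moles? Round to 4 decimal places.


PV = nRT, solve for n = PV / (RT).
PV = 291 * 5.39 = 1568.49
RT = 8.314 * 382 = 3175.948
n = 1568.49 / 3175.948
n = 0.49386514 mol, rounded to 4 dp:

0.4939 mol


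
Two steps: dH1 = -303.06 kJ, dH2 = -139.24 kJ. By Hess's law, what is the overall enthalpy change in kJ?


Hess's law: enthalpy is a state function, so add the step enthalpies.
dH_total = dH1 + dH2 = -303.06 + (-139.24)
dH_total = -442.3 kJ:

-442.30 kJ


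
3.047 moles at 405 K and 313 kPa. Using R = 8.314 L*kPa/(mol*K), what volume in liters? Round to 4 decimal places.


PV = nRT, solve for V = nRT / P.
nRT = 3.047 * 8.314 * 405 = 10259.767
V = 10259.767 / 313
V = 32.77880831 L, rounded to 4 dp:

32.7788 L


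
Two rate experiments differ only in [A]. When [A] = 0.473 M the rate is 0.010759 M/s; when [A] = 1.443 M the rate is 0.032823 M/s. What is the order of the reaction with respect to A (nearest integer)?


Rate is proportional to [A]^n, so rate2/rate1 = ([A]2/[A]1)^n. Take logs to solve for n.
rate2/rate1 = 0.032823 / 0.010759 = 3.0507
[A]2/[A]1 = 1.443 / 0.473 = 3.0507
n = ln(3.0507) / ln(3.0507) = 1.0
Nearest integer order:

1


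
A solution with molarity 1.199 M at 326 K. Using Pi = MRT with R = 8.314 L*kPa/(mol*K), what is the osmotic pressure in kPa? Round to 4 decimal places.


Osmotic pressure (van't Hoff): Pi = M*R*T.
RT = 8.314 * 326 = 2710.364
Pi = 1.199 * 2710.364
Pi = 3249.726436 kPa, rounded to 4 dp:

3249.7264 kPa


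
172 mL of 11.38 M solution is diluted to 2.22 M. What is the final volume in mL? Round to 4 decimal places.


Dilution: M1*V1 = M2*V2, solve for V2.
V2 = M1*V1 / M2
V2 = 11.38 * 172 / 2.22
V2 = 1957.36 / 2.22
V2 = 881.69369369 mL, rounded to 4 dp:

881.6937 mL


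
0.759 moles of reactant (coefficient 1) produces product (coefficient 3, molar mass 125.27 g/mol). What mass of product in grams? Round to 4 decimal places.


Use the coefficient ratio to convert reactant moles to product moles, then multiply by the product's molar mass.
moles_P = moles_R * (coeff_P / coeff_R) = 0.759 * (3/1) = 2.277
mass_P = moles_P * M_P = 2.277 * 125.27
mass_P = 285.23979 g, rounded to 4 dp:

285.2398 g


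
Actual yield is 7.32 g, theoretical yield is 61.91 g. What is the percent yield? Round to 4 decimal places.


% yield = 100 * actual / theoretical
% yield = 100 * 7.32 / 61.91
% yield = 11.82361492 %, rounded to 4 dp:

11.8236 %


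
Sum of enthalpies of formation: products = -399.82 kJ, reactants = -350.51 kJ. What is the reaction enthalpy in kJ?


dH_rxn = sum(dH_f products) - sum(dH_f reactants)
dH_rxn = -399.82 - (-350.51)
dH_rxn = -49.31 kJ:

-49.31 kJ


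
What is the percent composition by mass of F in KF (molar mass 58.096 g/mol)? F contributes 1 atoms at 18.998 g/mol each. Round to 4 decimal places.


pct = 100 * (n_elem * M_elem) / M_total
mass_contribution = 1 * 18.998 = 18.998 g/mol
pct = 100 * 18.998 / 58.096
pct = 32.70104654 %, rounded to 4 dp:

32.7010 %


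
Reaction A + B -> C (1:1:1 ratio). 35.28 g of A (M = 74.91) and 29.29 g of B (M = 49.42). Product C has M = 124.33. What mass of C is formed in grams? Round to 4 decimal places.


Find moles of each reactant; the smaller value is the limiting reagent in a 1:1:1 reaction, so moles_C equals moles of the limiter.
n_A = mass_A / M_A = 35.28 / 74.91 = 0.470965 mol
n_B = mass_B / M_B = 29.29 / 49.42 = 0.592675 mol
Limiting reagent: A (smaller), n_limiting = 0.470965 mol
mass_C = n_limiting * M_C = 0.470965 * 124.33
mass_C = 58.55507845 g, rounded to 4 dp:

58.5551 g


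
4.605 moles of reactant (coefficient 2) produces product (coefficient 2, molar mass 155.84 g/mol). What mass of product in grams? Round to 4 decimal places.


Use the coefficient ratio to convert reactant moles to product moles, then multiply by the product's molar mass.
moles_P = moles_R * (coeff_P / coeff_R) = 4.605 * (2/2) = 4.605
mass_P = moles_P * M_P = 4.605 * 155.84
mass_P = 717.6432 g, rounded to 4 dp:

717.6432 g


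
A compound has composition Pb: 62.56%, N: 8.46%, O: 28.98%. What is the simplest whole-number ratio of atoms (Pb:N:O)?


Assume 100 g of compound, divide each mass% by atomic mass to get moles, then normalize by the smallest to get a raw atom ratio.
Moles per 100 g: Pb: 62.56/207.2 = 0.3019, N: 8.46/14.007 = 0.604, O: 28.98/15.999 = 1.8114
Raw ratio (divide by min = 0.3019): Pb: 1.0, N: 2.0, O: 5.999
Multiply by 1 to clear fractions: Pb: 1.0 ~= 1, N: 2.0 ~= 2, O: 5.999 ~= 6
Reduce by GCD to get the simplest whole-number ratio:

1:2:6


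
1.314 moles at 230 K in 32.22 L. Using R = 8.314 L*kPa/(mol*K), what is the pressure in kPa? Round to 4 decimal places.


PV = nRT, solve for P = nRT / V.
nRT = 1.314 * 8.314 * 230 = 2512.6571
P = 2512.6571 / 32.22
P = 77.98439168 kPa, rounded to 4 dp:

77.9844 kPa


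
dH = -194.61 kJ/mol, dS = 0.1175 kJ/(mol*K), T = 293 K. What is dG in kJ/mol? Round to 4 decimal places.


Gibbs: dG = dH - T*dS (consistent units, dS already in kJ/(mol*K)).
T*dS = 293 * 0.1175 = 34.4275
dG = -194.61 - (34.4275)
dG = -229.0375 kJ/mol, rounded to 4 dp:

-229.0375 kJ/mol


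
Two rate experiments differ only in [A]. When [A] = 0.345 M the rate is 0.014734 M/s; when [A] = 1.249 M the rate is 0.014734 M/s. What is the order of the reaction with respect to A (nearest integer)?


Rate is proportional to [A]^n, so rate2/rate1 = ([A]2/[A]1)^n. Take logs to solve for n.
rate2/rate1 = 0.014734 / 0.014734 = 1.0
[A]2/[A]1 = 1.249 / 0.345 = 3.6203
n = ln(1.0) / ln(3.6203) = 0.0
Nearest integer order:

0


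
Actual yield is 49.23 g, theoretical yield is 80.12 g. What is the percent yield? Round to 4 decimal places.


% yield = 100 * actual / theoretical
% yield = 100 * 49.23 / 80.12
% yield = 61.445332 %, rounded to 4 dp:

61.4453 %


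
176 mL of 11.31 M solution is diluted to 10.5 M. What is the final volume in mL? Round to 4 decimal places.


Dilution: M1*V1 = M2*V2, solve for V2.
V2 = M1*V1 / M2
V2 = 11.31 * 176 / 10.5
V2 = 1990.56 / 10.5
V2 = 189.57714286 mL, rounded to 4 dp:

189.5771 mL


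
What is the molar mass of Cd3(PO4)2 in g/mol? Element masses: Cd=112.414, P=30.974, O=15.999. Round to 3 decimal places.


M = sum(count * atomic_mass) over atoms.
M = 3*112.414 + 2*30.974 + 8*15.999
M = 337.242 + 61.948 + 127.992
M = 527.182 g/mol, rounded to 3 dp:

527.182 g/mol


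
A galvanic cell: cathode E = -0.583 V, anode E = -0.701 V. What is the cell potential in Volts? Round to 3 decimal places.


Standard cell potential: E_cell = E_cathode - E_anode.
E_cell = -0.583 - (-0.701)
E_cell = 0.118 V, rounded to 3 dp:

0.118 V


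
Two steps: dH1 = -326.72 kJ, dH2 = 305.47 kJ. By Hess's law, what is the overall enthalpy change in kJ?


Hess's law: enthalpy is a state function, so add the step enthalpies.
dH_total = dH1 + dH2 = -326.72 + (305.47)
dH_total = -21.25 kJ:

-21.25 kJ


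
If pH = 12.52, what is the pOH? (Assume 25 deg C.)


At 25 deg C, pH + pOH = 14.
pOH = 14 - pH = 14 - 12.52
pOH = 1.48:

1.48


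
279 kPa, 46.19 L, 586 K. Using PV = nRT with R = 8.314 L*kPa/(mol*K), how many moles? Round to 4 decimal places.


PV = nRT, solve for n = PV / (RT).
PV = 279 * 46.19 = 12887.01
RT = 8.314 * 586 = 4872.004
n = 12887.01 / 4872.004
n = 2.64511482 mol, rounded to 4 dp:

2.6451 mol


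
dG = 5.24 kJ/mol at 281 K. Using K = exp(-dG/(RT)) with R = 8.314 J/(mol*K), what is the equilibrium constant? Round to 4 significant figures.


dG is in kJ/mol; multiply by 1000 to match R in J/(mol*K).
RT = 8.314 * 281 = 2336.234 J/mol
exponent = -dG*1000 / (RT) = -(5.24*1000) / 2336.234 = -2.24292601
K = exp(-2.24292601)
K = 0.10614746, rounded to 4 significant figures:

0.1061


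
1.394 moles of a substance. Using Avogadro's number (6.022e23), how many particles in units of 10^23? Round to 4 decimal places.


N = n * NA, then divide by 1e23 for the requested units.
N / 1e23 = n * 6.022
N / 1e23 = 1.394 * 6.022
N / 1e23 = 8.394668, rounded to 4 dp:

8.3947


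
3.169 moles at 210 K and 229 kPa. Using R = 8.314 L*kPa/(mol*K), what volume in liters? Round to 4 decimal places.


PV = nRT, solve for V = nRT / P.
nRT = 3.169 * 8.314 * 210 = 5532.8839
V = 5532.8839 / 229
V = 24.16106507 L, rounded to 4 dp:

24.1611 L


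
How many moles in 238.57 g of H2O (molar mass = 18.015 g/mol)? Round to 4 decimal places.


n = mass / M
n = 238.57 / 18.015
n = 13.24285318 mol, rounded to 4 dp:

13.2429 mol


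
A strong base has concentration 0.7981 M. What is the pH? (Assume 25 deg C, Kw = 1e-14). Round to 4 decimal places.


A strong base dissociates completely, so [OH-] equals the given concentration.
pOH = -log10([OH-]) = -log10(0.7981) = 0.097943
pH = 14 - pOH = 14 - 0.097943
pH = 13.902057, rounded to 4 dp:

13.9021


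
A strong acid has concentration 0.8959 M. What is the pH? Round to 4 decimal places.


A strong acid dissociates completely, so [H+] equals the given concentration.
pH = -log10([H+]) = -log10(0.8959)
pH = 0.04774046, rounded to 4 dp:

0.0477


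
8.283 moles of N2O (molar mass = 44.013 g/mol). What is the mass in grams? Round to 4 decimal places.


mass = n * M
mass = 8.283 * 44.013
mass = 364.559679 g, rounded to 4 dp:

364.5597 g


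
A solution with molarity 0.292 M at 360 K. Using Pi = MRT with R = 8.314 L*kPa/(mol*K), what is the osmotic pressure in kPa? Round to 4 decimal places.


Osmotic pressure (van't Hoff): Pi = M*R*T.
RT = 8.314 * 360 = 2993.04
Pi = 0.292 * 2993.04
Pi = 873.96768 kPa, rounded to 4 dp:

873.9677 kPa


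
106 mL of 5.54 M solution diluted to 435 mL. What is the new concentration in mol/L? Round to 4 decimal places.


Dilution: M1*V1 = M2*V2, solve for M2.
M2 = M1*V1 / V2
M2 = 5.54 * 106 / 435
M2 = 587.24 / 435
M2 = 1.34997701 mol/L, rounded to 4 dp:

1.3500 mol/L


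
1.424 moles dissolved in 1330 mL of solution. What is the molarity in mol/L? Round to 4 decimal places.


Convert volume to liters: V_L = V_mL / 1000.
V_L = 1330 / 1000 = 1.33 L
M = n / V_L = 1.424 / 1.33
M = 1.07067669 mol/L, rounded to 4 dp:

1.0707 mol/L


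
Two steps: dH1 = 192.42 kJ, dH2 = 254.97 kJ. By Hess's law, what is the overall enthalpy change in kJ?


Hess's law: enthalpy is a state function, so add the step enthalpies.
dH_total = dH1 + dH2 = 192.42 + (254.97)
dH_total = 447.39 kJ:

447.39 kJ


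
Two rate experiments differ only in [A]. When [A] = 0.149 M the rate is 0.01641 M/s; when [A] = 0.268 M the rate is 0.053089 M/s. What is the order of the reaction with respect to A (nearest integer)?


Rate is proportional to [A]^n, so rate2/rate1 = ([A]2/[A]1)^n. Take logs to solve for n.
rate2/rate1 = 0.053089 / 0.01641 = 3.2352
[A]2/[A]1 = 0.268 / 0.149 = 1.7987
n = ln(3.2352) / ln(1.7987) = 2.0
Nearest integer order:

2


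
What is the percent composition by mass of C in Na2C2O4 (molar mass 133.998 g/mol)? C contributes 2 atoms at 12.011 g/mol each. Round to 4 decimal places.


pct = 100 * (n_elem * M_elem) / M_total
mass_contribution = 2 * 12.011 = 24.022 g/mol
pct = 100 * 24.022 / 133.998
pct = 17.92713324 %, rounded to 4 dp:

17.9271 %


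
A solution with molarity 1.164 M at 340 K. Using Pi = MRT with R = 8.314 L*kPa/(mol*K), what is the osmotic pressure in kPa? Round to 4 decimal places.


Osmotic pressure (van't Hoff): Pi = M*R*T.
RT = 8.314 * 340 = 2826.76
Pi = 1.164 * 2826.76
Pi = 3290.34864 kPa, rounded to 4 dp:

3290.3486 kPa


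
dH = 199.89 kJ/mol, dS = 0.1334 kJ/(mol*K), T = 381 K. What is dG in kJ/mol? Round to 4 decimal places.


Gibbs: dG = dH - T*dS (consistent units, dS already in kJ/(mol*K)).
T*dS = 381 * 0.1334 = 50.8254
dG = 199.89 - (50.8254)
dG = 149.0646 kJ/mol, rounded to 4 dp:

149.0646 kJ/mol


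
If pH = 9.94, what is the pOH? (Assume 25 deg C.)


At 25 deg C, pH + pOH = 14.
pOH = 14 - pH = 14 - 9.94
pOH = 4.06:

4.06


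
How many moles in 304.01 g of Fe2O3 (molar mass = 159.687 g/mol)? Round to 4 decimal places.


n = mass / M
n = 304.01 / 159.687
n = 1.90378678 mol, rounded to 4 dp:

1.9038 mol


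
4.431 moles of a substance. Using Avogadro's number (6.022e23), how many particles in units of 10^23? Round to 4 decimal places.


N = n * NA, then divide by 1e23 for the requested units.
N / 1e23 = n * 6.022
N / 1e23 = 4.431 * 6.022
N / 1e23 = 26.683482, rounded to 4 dp:

26.6835


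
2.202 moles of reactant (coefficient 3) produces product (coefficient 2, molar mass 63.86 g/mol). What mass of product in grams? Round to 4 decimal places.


Use the coefficient ratio to convert reactant moles to product moles, then multiply by the product's molar mass.
moles_P = moles_R * (coeff_P / coeff_R) = 2.202 * (2/3) = 1.468
mass_P = moles_P * M_P = 1.468 * 63.86
mass_P = 93.74648 g, rounded to 4 dp:

93.7465 g


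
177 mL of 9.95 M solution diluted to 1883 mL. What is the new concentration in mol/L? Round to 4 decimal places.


Dilution: M1*V1 = M2*V2, solve for M2.
M2 = M1*V1 / V2
M2 = 9.95 * 177 / 1883
M2 = 1761.15 / 1883
M2 = 0.93528943 mol/L, rounded to 4 dp:

0.9353 mol/L


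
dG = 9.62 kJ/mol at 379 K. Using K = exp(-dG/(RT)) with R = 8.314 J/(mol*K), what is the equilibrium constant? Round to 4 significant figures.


dG is in kJ/mol; multiply by 1000 to match R in J/(mol*K).
RT = 8.314 * 379 = 3151.006 J/mol
exponent = -dG*1000 / (RT) = -(9.62*1000) / 3151.006 = -3.05299323
K = exp(-3.05299323)
K = 0.04721738, rounded to 4 significant figures:

0.04722


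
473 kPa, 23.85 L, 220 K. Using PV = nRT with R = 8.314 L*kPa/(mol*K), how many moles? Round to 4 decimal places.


PV = nRT, solve for n = PV / (RT).
PV = 473 * 23.85 = 11281.05
RT = 8.314 * 220 = 1829.08
n = 11281.05 / 1829.08
n = 6.16760885 mol, rounded to 4 dp:

6.1676 mol


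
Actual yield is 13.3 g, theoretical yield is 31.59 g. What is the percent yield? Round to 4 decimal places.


% yield = 100 * actual / theoretical
% yield = 100 * 13.3 / 31.59
% yield = 42.10193099 %, rounded to 4 dp:

42.1019 %


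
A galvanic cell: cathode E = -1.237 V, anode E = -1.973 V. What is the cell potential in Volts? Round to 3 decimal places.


Standard cell potential: E_cell = E_cathode - E_anode.
E_cell = -1.237 - (-1.973)
E_cell = 0.736 V, rounded to 3 dp:

0.736 V


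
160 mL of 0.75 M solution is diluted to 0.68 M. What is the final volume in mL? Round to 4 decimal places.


Dilution: M1*V1 = M2*V2, solve for V2.
V2 = M1*V1 / M2
V2 = 0.75 * 160 / 0.68
V2 = 120.0 / 0.68
V2 = 176.47058824 mL, rounded to 4 dp:

176.4706 mL


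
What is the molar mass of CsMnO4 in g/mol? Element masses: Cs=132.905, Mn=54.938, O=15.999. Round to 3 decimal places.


M = sum(count * atomic_mass) over atoms.
M = 1*132.905 + 1*54.938 + 4*15.999
M = 132.905 + 54.938 + 63.996
M = 251.839 g/mol, rounded to 3 dp:

251.839 g/mol


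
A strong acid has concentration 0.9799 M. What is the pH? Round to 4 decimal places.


A strong acid dissociates completely, so [H+] equals the given concentration.
pH = -log10([H+]) = -log10(0.9799)
pH = 0.00881824, rounded to 4 dp:

0.0088


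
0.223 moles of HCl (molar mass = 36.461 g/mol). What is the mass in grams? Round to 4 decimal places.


mass = n * M
mass = 0.223 * 36.461
mass = 8.130803 g, rounded to 4 dp:

8.1308 g


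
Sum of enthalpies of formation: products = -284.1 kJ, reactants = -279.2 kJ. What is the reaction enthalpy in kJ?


dH_rxn = sum(dH_f products) - sum(dH_f reactants)
dH_rxn = -284.1 - (-279.2)
dH_rxn = -4.9 kJ:

-4.90 kJ


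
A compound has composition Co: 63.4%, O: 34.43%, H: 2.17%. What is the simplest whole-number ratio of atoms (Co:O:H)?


Assume 100 g of compound, divide each mass% by atomic mass to get moles, then normalize by the smallest to get a raw atom ratio.
Moles per 100 g: Co: 63.4/58.933 = 1.0758, O: 34.43/15.999 = 2.152, H: 2.17/1.008 = 2.1528
Raw ratio (divide by min = 1.0758): Co: 1.0, O: 2.0, H: 2.001
Multiply by 1 to clear fractions: Co: 1.0 ~= 1, O: 2.0 ~= 2, H: 2.001 ~= 2
Reduce by GCD to get the simplest whole-number ratio:

1:2:2


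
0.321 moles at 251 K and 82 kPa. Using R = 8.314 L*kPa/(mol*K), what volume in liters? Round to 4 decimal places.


PV = nRT, solve for V = nRT / P.
nRT = 0.321 * 8.314 * 251 = 669.8673
V = 669.8673 / 82
V = 8.16911341 L, rounded to 4 dp:

8.1691 L


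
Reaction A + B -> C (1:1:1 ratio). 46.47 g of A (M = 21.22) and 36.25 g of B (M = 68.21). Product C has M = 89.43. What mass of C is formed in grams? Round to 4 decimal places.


Find moles of each reactant; the smaller value is the limiting reagent in a 1:1:1 reaction, so moles_C equals moles of the limiter.
n_A = mass_A / M_A = 46.47 / 21.22 = 2.189915 mol
n_B = mass_B / M_B = 36.25 / 68.21 = 0.531447 mol
Limiting reagent: B (smaller), n_limiting = 0.531447 mol
mass_C = n_limiting * M_C = 0.531447 * 89.43
mass_C = 47.52730521 g, rounded to 4 dp:

47.5273 g


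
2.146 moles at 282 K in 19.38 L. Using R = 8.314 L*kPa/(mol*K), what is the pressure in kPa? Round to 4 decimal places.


PV = nRT, solve for P = nRT / V.
nRT = 2.146 * 8.314 * 282 = 5031.4
P = 5031.4 / 19.38
P = 259.61816305 kPa, rounded to 4 dp:

259.6182 kPa


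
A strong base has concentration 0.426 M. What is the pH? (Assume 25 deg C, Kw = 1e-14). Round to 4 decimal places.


A strong base dissociates completely, so [OH-] equals the given concentration.
pOH = -log10([OH-]) = -log10(0.426) = 0.37059
pH = 14 - pOH = 14 - 0.37059
pH = 13.62941, rounded to 4 dp:

13.6294


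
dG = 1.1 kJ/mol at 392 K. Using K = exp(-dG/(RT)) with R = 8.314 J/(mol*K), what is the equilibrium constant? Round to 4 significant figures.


dG is in kJ/mol; multiply by 1000 to match R in J/(mol*K).
RT = 8.314 * 392 = 3259.088 J/mol
exponent = -dG*1000 / (RT) = -(1.1*1000) / 3259.088 = -0.33751774
K = exp(-0.33751774)
K = 0.71353932, rounded to 4 significant figures:

0.7135


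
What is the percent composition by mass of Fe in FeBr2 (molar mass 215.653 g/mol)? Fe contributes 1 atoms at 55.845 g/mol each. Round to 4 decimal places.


pct = 100 * (n_elem * M_elem) / M_total
mass_contribution = 1 * 55.845 = 55.845 g/mol
pct = 100 * 55.845 / 215.653
pct = 25.89576774 %, rounded to 4 dp:

25.8958 %


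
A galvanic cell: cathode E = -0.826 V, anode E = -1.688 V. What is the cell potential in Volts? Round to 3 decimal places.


Standard cell potential: E_cell = E_cathode - E_anode.
E_cell = -0.826 - (-1.688)
E_cell = 0.862 V, rounded to 3 dp:

0.862 V


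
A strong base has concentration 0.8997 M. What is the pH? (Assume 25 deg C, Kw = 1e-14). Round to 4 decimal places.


A strong base dissociates completely, so [OH-] equals the given concentration.
pOH = -log10([OH-]) = -log10(0.8997) = 0.045902
pH = 14 - pOH = 14 - 0.045902
pH = 13.954098, rounded to 4 dp:

13.9541


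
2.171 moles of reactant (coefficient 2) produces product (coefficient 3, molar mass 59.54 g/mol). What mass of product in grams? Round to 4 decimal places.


Use the coefficient ratio to convert reactant moles to product moles, then multiply by the product's molar mass.
moles_P = moles_R * (coeff_P / coeff_R) = 2.171 * (3/2) = 3.2565
mass_P = moles_P * M_P = 3.2565 * 59.54
mass_P = 193.89201 g, rounded to 4 dp:

193.8920 g


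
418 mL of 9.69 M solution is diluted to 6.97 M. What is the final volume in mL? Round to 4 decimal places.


Dilution: M1*V1 = M2*V2, solve for V2.
V2 = M1*V1 / M2
V2 = 9.69 * 418 / 6.97
V2 = 4050.42 / 6.97
V2 = 581.12195122 mL, rounded to 4 dp:

581.1220 mL


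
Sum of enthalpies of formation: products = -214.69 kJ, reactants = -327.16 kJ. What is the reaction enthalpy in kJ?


dH_rxn = sum(dH_f products) - sum(dH_f reactants)
dH_rxn = -214.69 - (-327.16)
dH_rxn = 112.47 kJ:

112.47 kJ


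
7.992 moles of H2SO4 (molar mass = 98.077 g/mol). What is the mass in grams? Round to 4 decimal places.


mass = n * M
mass = 7.992 * 98.077
mass = 783.831384 g, rounded to 4 dp:

783.8314 g


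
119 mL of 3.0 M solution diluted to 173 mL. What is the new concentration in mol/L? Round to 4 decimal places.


Dilution: M1*V1 = M2*V2, solve for M2.
M2 = M1*V1 / V2
M2 = 3.0 * 119 / 173
M2 = 357.0 / 173
M2 = 2.06358382 mol/L, rounded to 4 dp:

2.0636 mol/L


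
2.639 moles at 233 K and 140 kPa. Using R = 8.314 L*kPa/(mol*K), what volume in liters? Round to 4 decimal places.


PV = nRT, solve for V = nRT / P.
nRT = 2.639 * 8.314 * 233 = 5112.1705
V = 5112.1705 / 140
V = 36.51550357 L, rounded to 4 dp:

36.5155 L


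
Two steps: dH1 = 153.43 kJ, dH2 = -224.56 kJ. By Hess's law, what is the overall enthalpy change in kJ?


Hess's law: enthalpy is a state function, so add the step enthalpies.
dH_total = dH1 + dH2 = 153.43 + (-224.56)
dH_total = -71.13 kJ:

-71.13 kJ


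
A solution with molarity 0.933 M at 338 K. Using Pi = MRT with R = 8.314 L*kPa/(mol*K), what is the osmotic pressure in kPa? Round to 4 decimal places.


Osmotic pressure (van't Hoff): Pi = M*R*T.
RT = 8.314 * 338 = 2810.132
Pi = 0.933 * 2810.132
Pi = 2621.853156 kPa, rounded to 4 dp:

2621.8532 kPa


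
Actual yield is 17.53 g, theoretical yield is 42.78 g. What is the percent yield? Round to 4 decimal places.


% yield = 100 * actual / theoretical
% yield = 100 * 17.53 / 42.78
% yield = 40.9770921 %, rounded to 4 dp:

40.9771 %


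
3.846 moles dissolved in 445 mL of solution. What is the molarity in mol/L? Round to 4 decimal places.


Convert volume to liters: V_L = V_mL / 1000.
V_L = 445 / 1000 = 0.445 L
M = n / V_L = 3.846 / 0.445
M = 8.64269663 mol/L, rounded to 4 dp:

8.6427 mol/L


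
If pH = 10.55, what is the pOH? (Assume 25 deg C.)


At 25 deg C, pH + pOH = 14.
pOH = 14 - pH = 14 - 10.55
pOH = 3.45:

3.45


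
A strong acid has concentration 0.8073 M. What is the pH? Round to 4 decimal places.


A strong acid dissociates completely, so [H+] equals the given concentration.
pH = -log10([H+]) = -log10(0.8073)
pH = 0.09296505, rounded to 4 dp:

0.0930


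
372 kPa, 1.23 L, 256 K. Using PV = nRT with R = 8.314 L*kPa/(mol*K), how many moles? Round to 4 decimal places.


PV = nRT, solve for n = PV / (RT).
PV = 372 * 1.23 = 457.56
RT = 8.314 * 256 = 2128.384
n = 457.56 / 2128.384
n = 0.21498 mol, rounded to 4 dp:

0.2150 mol


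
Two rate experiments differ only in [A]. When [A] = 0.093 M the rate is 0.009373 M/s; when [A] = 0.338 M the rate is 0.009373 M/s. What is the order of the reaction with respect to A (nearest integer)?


Rate is proportional to [A]^n, so rate2/rate1 = ([A]2/[A]1)^n. Take logs to solve for n.
rate2/rate1 = 0.009373 / 0.009373 = 1.0
[A]2/[A]1 = 0.338 / 0.093 = 3.6344
n = ln(1.0) / ln(3.6344) = 0.0
Nearest integer order:

0


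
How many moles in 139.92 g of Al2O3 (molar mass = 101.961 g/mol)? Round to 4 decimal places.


n = mass / M
n = 139.92 / 101.961
n = 1.3722894 mol, rounded to 4 dp:

1.3723 mol


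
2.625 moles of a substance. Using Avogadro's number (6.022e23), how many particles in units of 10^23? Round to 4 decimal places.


N = n * NA, then divide by 1e23 for the requested units.
N / 1e23 = n * 6.022
N / 1e23 = 2.625 * 6.022
N / 1e23 = 15.80775, rounded to 4 dp:

15.8078


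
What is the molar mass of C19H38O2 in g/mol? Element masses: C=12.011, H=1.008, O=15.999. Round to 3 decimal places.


M = sum(count * atomic_mass) over atoms.
M = 19*12.011 + 38*1.008 + 2*15.999
M = 228.209 + 38.304 + 31.998
M = 298.511 g/mol, rounded to 3 dp:

298.511 g/mol


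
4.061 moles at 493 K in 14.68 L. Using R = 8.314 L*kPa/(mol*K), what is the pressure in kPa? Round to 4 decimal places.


PV = nRT, solve for P = nRT / V.
nRT = 4.061 * 8.314 * 493 = 16645.2349
P = 16645.2349 / 14.68
P = 1133.87158719 kPa, rounded to 4 dp:

1133.8716 kPa


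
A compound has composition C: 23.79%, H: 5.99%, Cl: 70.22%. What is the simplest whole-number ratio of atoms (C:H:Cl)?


Assume 100 g of compound, divide each mass% by atomic mass to get moles, then normalize by the smallest to get a raw atom ratio.
Moles per 100 g: C: 23.79/12.011 = 1.9807, H: 5.99/1.008 = 5.9425, Cl: 70.22/35.453 = 1.9807
Raw ratio (divide by min = 1.9807): C: 1.0, H: 3.0, Cl: 1.0
Multiply by 1 to clear fractions: C: 1.0 ~= 1, H: 3.0 ~= 3, Cl: 1.0 ~= 1
Reduce by GCD to get the simplest whole-number ratio:

1:3:1


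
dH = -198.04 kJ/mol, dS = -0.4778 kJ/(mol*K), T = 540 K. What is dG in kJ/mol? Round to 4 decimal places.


Gibbs: dG = dH - T*dS (consistent units, dS already in kJ/(mol*K)).
T*dS = 540 * -0.4778 = -258.012
dG = -198.04 - (-258.012)
dG = 59.972 kJ/mol, rounded to 4 dp:

59.9720 kJ/mol


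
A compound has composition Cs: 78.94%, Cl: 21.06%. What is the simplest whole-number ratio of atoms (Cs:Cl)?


Assume 100 g of compound, divide each mass% by atomic mass to get moles, then normalize by the smallest to get a raw atom ratio.
Moles per 100 g: Cs: 78.94/132.905 = 0.594, Cl: 21.06/35.453 = 0.594
Raw ratio (divide by min = 0.594): Cs: 1.0, Cl: 1.0
Multiply by 1 to clear fractions: Cs: 1.0 ~= 1, Cl: 1.0 ~= 1
Reduce by GCD to get the simplest whole-number ratio:

1:1


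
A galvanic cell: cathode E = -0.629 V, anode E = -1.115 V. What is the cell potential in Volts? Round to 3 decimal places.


Standard cell potential: E_cell = E_cathode - E_anode.
E_cell = -0.629 - (-1.115)
E_cell = 0.486 V, rounded to 3 dp:

0.486 V


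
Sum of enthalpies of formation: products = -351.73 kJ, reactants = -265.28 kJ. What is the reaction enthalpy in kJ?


dH_rxn = sum(dH_f products) - sum(dH_f reactants)
dH_rxn = -351.73 - (-265.28)
dH_rxn = -86.45 kJ:

-86.45 kJ


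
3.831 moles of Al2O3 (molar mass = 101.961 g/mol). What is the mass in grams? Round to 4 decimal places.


mass = n * M
mass = 3.831 * 101.961
mass = 390.612591 g, rounded to 4 dp:

390.6126 g


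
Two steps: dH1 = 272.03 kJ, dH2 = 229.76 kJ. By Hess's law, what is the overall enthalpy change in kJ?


Hess's law: enthalpy is a state function, so add the step enthalpies.
dH_total = dH1 + dH2 = 272.03 + (229.76)
dH_total = 501.79 kJ:

501.79 kJ


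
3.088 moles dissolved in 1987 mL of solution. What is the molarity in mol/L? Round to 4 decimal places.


Convert volume to liters: V_L = V_mL / 1000.
V_L = 1987 / 1000 = 1.987 L
M = n / V_L = 3.088 / 1.987
M = 1.55410166 mol/L, rounded to 4 dp:

1.5541 mol/L


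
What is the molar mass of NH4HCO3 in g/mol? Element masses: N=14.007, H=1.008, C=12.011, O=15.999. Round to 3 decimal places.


M = sum(count * atomic_mass) over atoms.
M = 1*14.007 + 5*1.008 + 1*12.011 + 3*15.999
M = 14.007 + 5.04 + 12.011 + 47.997
M = 79.055 g/mol, rounded to 3 dp:

79.055 g/mol


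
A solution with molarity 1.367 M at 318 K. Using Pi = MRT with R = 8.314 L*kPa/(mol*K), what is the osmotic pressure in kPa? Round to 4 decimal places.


Osmotic pressure (van't Hoff): Pi = M*R*T.
RT = 8.314 * 318 = 2643.852
Pi = 1.367 * 2643.852
Pi = 3614.145684 kPa, rounded to 4 dp:

3614.1457 kPa


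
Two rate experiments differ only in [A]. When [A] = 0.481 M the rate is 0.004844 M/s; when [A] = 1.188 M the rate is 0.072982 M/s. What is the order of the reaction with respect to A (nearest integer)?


Rate is proportional to [A]^n, so rate2/rate1 = ([A]2/[A]1)^n. Take logs to solve for n.
rate2/rate1 = 0.072982 / 0.004844 = 15.0665
[A]2/[A]1 = 1.188 / 0.481 = 2.4699
n = ln(15.0665) / ln(2.4699) = 3.0
Nearest integer order:

3


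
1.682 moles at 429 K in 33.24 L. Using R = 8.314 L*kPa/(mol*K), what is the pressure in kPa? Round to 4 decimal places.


PV = nRT, solve for P = nRT / V.
nRT = 1.682 * 8.314 * 429 = 5999.1995
P = 5999.1995 / 33.24
P = 180.48133273 kPa, rounded to 4 dp:

180.4813 kPa


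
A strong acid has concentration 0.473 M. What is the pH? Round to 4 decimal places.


A strong acid dissociates completely, so [H+] equals the given concentration.
pH = -log10([H+]) = -log10(0.473)
pH = 0.32513886, rounded to 4 dp:

0.3251


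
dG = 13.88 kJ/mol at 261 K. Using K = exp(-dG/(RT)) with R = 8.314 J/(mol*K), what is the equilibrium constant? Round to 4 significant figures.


dG is in kJ/mol; multiply by 1000 to match R in J/(mol*K).
RT = 8.314 * 261 = 2169.954 J/mol
exponent = -dG*1000 / (RT) = -(13.88*1000) / 2169.954 = -6.39644896
K = exp(-6.39644896)
K = 0.001667468, rounded to 4 significant figures:

0.001667


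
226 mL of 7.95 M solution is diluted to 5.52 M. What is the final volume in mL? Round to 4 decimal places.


Dilution: M1*V1 = M2*V2, solve for V2.
V2 = M1*V1 / M2
V2 = 7.95 * 226 / 5.52
V2 = 1796.7 / 5.52
V2 = 325.48913043 mL, rounded to 4 dp:

325.4891 mL


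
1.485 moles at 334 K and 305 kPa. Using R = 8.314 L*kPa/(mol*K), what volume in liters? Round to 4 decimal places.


PV = nRT, solve for V = nRT / P.
nRT = 1.485 * 8.314 * 334 = 4123.6609
V = 4123.6609 / 305
V = 13.52019967 L, rounded to 4 dp:

13.5202 L


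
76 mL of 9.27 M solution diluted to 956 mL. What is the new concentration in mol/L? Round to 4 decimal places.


Dilution: M1*V1 = M2*V2, solve for M2.
M2 = M1*V1 / V2
M2 = 9.27 * 76 / 956
M2 = 704.52 / 956
M2 = 0.73694561 mol/L, rounded to 4 dp:

0.7369 mol/L


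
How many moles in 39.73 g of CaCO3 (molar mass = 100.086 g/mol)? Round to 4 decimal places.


n = mass / M
n = 39.73 / 100.086
n = 0.39695862 mol, rounded to 4 dp:

0.3970 mol


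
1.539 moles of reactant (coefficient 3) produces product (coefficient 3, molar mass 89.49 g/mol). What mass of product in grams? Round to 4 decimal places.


Use the coefficient ratio to convert reactant moles to product moles, then multiply by the product's molar mass.
moles_P = moles_R * (coeff_P / coeff_R) = 1.539 * (3/3) = 1.539
mass_P = moles_P * M_P = 1.539 * 89.49
mass_P = 137.72511 g, rounded to 4 dp:

137.7251 g


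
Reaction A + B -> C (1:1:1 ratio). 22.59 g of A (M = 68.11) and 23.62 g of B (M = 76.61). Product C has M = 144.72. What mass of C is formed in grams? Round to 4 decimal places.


Find moles of each reactant; the smaller value is the limiting reagent in a 1:1:1 reaction, so moles_C equals moles of the limiter.
n_A = mass_A / M_A = 22.59 / 68.11 = 0.331669 mol
n_B = mass_B / M_B = 23.62 / 76.61 = 0.308315 mol
Limiting reagent: B (smaller), n_limiting = 0.308315 mol
mass_C = n_limiting * M_C = 0.308315 * 144.72
mass_C = 44.6193468 g, rounded to 4 dp:

44.6193 g


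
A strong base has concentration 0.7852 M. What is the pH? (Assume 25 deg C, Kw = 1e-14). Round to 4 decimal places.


A strong base dissociates completely, so [OH-] equals the given concentration.
pOH = -log10([OH-]) = -log10(0.7852) = 0.10502
pH = 14 - pOH = 14 - 0.10502
pH = 13.89498, rounded to 4 dp:

13.8950


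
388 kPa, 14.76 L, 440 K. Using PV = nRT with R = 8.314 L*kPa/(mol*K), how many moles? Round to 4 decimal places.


PV = nRT, solve for n = PV / (RT).
PV = 388 * 14.76 = 5726.88
RT = 8.314 * 440 = 3658.16
n = 5726.88 / 3658.16
n = 1.56550834 mol, rounded to 4 dp:

1.5655 mol


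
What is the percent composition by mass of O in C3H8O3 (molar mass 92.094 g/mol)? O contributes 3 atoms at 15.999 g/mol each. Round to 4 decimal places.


pct = 100 * (n_elem * M_elem) / M_total
mass_contribution = 3 * 15.999 = 47.997 g/mol
pct = 100 * 47.997 / 92.094
pct = 52.11740179 %, rounded to 4 dp:

52.1174 %


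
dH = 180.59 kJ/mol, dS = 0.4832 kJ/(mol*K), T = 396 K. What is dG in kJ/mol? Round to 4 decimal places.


Gibbs: dG = dH - T*dS (consistent units, dS already in kJ/(mol*K)).
T*dS = 396 * 0.4832 = 191.3472
dG = 180.59 - (191.3472)
dG = -10.7572 kJ/mol, rounded to 4 dp:

-10.7572 kJ/mol


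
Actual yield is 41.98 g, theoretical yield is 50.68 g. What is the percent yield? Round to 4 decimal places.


% yield = 100 * actual / theoretical
% yield = 100 * 41.98 / 50.68
% yield = 82.83346488 %, rounded to 4 dp:

82.8335 %


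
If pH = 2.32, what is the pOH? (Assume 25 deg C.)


At 25 deg C, pH + pOH = 14.
pOH = 14 - pH = 14 - 2.32
pOH = 11.68:

11.68


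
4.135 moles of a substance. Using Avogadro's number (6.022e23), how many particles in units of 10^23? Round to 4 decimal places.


N = n * NA, then divide by 1e23 for the requested units.
N / 1e23 = n * 6.022
N / 1e23 = 4.135 * 6.022
N / 1e23 = 24.90097, rounded to 4 dp:

24.9010


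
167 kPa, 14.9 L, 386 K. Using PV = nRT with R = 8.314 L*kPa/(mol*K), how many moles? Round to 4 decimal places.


PV = nRT, solve for n = PV / (RT).
PV = 167 * 14.9 = 2488.3
RT = 8.314 * 386 = 3209.204
n = 2488.3 / 3209.204
n = 0.77536361 mol, rounded to 4 dp:

0.7754 mol


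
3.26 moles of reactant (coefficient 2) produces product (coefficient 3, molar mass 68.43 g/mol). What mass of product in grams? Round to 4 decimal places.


Use the coefficient ratio to convert reactant moles to product moles, then multiply by the product's molar mass.
moles_P = moles_R * (coeff_P / coeff_R) = 3.26 * (3/2) = 4.89
mass_P = moles_P * M_P = 4.89 * 68.43
mass_P = 334.6227 g, rounded to 4 dp:

334.6227 g


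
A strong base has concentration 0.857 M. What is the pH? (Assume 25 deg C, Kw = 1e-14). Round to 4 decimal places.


A strong base dissociates completely, so [OH-] equals the given concentration.
pOH = -log10([OH-]) = -log10(0.857) = 0.067019
pH = 14 - pOH = 14 - 0.067019
pH = 13.932981, rounded to 4 dp:

13.9330
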